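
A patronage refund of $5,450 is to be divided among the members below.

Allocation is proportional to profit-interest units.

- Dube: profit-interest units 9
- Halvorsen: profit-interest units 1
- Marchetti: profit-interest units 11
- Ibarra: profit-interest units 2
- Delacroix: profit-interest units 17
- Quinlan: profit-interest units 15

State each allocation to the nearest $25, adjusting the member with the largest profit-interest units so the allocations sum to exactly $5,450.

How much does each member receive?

Dube: $900 | Halvorsen: $100 | Marchetti: $1,100 | Ibarra: $200 | Delacroix: $1,675 | Quinlan: $1,475

Profit-interest units total: 9 + 1 + 11 + 2 + 17 + 15 = 55.
Proportional shares: Dube 891.82; Halvorsen 99.09; Marchetti 1,090.00; Ibarra 198.18; Delacroix 1,684.55; Quinlan 1,486.36.
At nearest $25: Dube $900; Halvorsen $100; Marchetti $1,100; Ibarra $200; Delacroix $1,675; Quinlan $1,475. Sum = $5,450.
Sum already equals the total — no adjustment.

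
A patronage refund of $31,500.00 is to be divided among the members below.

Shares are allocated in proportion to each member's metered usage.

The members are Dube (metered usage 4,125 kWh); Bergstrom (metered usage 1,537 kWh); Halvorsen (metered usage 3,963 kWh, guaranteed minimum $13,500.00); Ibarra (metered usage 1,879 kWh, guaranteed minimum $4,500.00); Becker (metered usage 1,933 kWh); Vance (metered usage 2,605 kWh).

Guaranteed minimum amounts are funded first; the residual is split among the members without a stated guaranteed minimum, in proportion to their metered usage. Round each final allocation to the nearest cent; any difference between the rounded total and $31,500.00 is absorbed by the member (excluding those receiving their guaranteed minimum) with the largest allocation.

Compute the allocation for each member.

Dube: $5,459.57; Bergstrom: $2,034.26; Halvorsen: $13,500.00; Ibarra: $4,500.00; Becker: $2,558.38; Vance: $3,447.79

Guaranteed amounts: Halvorsen $13,500.00; Ibarra $4,500.00. Residual $13,500.00.
Residual split over remaining metered usage 10,200: Dube 5,459.5588 → $5,459.56; Bergstrom 2,034.2647 → $2,034.26; Becker 2,558.3824 → $2,558.38; Vance 3,447.7941 → $3,447.79.
Rounding difference +$0.01 applied to Dube → $5,459.57.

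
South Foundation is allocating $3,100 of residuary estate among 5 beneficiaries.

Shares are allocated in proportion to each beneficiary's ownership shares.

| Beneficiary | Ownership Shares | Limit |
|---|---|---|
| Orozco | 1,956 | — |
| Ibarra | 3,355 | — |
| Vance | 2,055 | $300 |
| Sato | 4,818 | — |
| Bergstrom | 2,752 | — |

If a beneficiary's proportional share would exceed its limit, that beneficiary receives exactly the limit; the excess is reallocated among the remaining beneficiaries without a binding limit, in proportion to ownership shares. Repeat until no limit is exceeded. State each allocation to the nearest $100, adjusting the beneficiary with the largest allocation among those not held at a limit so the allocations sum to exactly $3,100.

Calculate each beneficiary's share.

Orozco: $400; Ibarra: $700; Vance: $300; Sato: $1,100; Bergstrom: $600

Sum of ownership shares: 14,936.
Unconstrained shares: Orozco 405.97; Ibarra 696.34; Vance 426.52; Sato 999.99; Bergstrom 571.18.
Capped: Vance ($300); balance $2,800 reallocated over remaining ownership shares 12,881.
Remaining shares: Orozco 425.18 → $400; Ibarra 729.29 → $700; Sato 1,047.31 → $1,000; Bergstrom 598.21 → $600.
Rounding difference +$100 applied to Sato → $1,100.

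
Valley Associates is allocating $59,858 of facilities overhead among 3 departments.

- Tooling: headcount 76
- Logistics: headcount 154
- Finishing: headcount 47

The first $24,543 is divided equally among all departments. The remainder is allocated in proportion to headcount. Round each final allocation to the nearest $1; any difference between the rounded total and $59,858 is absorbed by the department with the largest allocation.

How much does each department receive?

Tooling: $17,870; Logistics: $27,815; Finishing: $14,173

Equal tier: $24,543 ÷ 3 = $8,181 apiece.
Remainder $35,315 by headcount (total 277): Tooling 9,689.31 → $9,689; Logistics 19,633.61 → $19,634; Finishing 5,992.08 → $5,992.
Totals: Tooling $8,181 + $9,689 = $17,870; Logistics $8,181 + $19,634 = $27,815; Finishing $8,181 + $5,992 = $14,173.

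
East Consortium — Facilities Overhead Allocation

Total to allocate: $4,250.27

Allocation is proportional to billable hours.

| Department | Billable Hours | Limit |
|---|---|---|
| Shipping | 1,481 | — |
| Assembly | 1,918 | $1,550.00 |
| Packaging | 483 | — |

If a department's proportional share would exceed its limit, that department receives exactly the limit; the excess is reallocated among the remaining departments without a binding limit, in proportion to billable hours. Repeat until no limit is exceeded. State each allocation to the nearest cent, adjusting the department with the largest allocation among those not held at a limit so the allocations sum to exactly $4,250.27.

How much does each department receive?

Shipping: $2,036.20 | Assembly: $1,550.00 | Packaging: $664.07

Billable hours total: 3,882.
Pro-rata shares before constraints: Shipping 1,621.4966; Assembly 2,099.9531; Packaging 528.8203.
Cap binds for Assembly ($1,550.00); remaining pool $2,700.27 reallocated over remaining billable hours 1,964.
Shares after redistribution: Shipping 2,036.2016 → $2,036.20; Packaging 664.0684 → $664.07.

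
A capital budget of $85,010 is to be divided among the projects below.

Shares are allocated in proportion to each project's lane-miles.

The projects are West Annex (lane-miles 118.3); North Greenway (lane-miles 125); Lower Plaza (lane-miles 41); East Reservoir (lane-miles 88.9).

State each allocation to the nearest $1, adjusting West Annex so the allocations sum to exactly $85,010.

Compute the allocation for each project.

Sum of lane-miles: 373.2.
Raw shares: West Annex 118.3/373.2 × $85,010 = 26,947.17; North Greenway 125/373.2 × $85,010 = 28,473.34; Lower Plaza 41/373.2 × $85,010 = 9,339.26; East Reservoir 88.9/373.2 × $85,010 = 20,250.24.
After rounding ($1): West Annex $26,947; North Greenway $28,473; Lower Plaza $9,339; East Reservoir $20,250. Sum = $85,009.
Difference $85,010 − $85,009 = +$1 applied to West Annex: West Annex becomes $26,948.

West Annex: $26,948 · North Greenway: $28,473 · Lower Plaza: $9,339 · East Reservoir: $20,250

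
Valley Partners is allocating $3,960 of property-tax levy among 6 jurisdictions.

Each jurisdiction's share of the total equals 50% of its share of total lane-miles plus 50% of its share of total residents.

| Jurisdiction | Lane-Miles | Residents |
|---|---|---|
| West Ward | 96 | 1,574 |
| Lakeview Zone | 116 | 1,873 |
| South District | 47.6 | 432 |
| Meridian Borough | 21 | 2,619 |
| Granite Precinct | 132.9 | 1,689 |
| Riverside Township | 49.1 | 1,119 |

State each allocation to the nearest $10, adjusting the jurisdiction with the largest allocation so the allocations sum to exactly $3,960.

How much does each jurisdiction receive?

West Ward: $750 · Lakeview Zone: $900 · South District: $300 · Meridian Borough: $650 · Granite Precinct: $910 · Riverside Township: $450

Lane-miles total 462.6; residents total 9,306.
Blended shares (50% lane-miles + 50% residents): West Ward 0.1883; Lakeview Zone 0.2260; South District 0.0747; Meridian Borough 0.1634; Granite Precinct 0.2344; Riverside Township 0.1132.
Pro-rata amounts: West Ward 745.79; Lakeview Zone 895.01; South District 295.65; Meridian Borough 647.12; Granite Precinct 928.19; Riverside Township 448.24.
At nearest $10: West Ward $750; Lakeview Zone $900; South District $300; Meridian Borough $650; Granite Precinct $930; Riverside Township $450. Sum = $3,980.
Difference $3,960 − $3,980 = −$20 applied to largest allocation (Granite Precinct): Granite Precinct becomes $910.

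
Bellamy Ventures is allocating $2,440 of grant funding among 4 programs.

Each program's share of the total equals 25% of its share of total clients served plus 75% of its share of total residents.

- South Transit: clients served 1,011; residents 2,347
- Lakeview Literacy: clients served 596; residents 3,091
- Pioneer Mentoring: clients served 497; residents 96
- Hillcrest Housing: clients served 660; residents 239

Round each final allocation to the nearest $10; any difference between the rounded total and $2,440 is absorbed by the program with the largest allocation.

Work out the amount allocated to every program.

Clients served total 2,764; residents total 5,773.
Composite weights (25% clients served + 75% residents): South Transit 0.3964; Lakeview Literacy 0.4555; Pioneer Mentoring 0.0574; Hillcrest Housing 0.0907.
Unrounded shares: South Transit 967.10; Lakeview Literacy 1,111.36; Pioneer Mentoring 140.12; Hillcrest Housing 221.42.
After rounding ($10): South Transit $970; Lakeview Literacy $1,110; Pioneer Mentoring $140; Hillcrest Housing $220. Sum = $2,440.
No rounding difference to absorb.

South Transit: $970; Lakeview Literacy: $1,110; Pioneer Mentoring: $140; Hillcrest Housing: $220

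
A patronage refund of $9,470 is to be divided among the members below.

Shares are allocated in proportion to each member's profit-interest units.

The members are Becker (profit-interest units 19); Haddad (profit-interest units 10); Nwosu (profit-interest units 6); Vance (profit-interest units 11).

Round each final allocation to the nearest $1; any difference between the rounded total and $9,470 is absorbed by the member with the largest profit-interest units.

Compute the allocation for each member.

Sum of profit-interest units: 46.
Pro-rata amounts: Becker 19/46 × $9,470 = 3,911.52; Haddad 10/46 × $9,470 = 2,058.70; Nwosu 6/46 × $9,470 = 1,235.22; Vance 11/46 × $9,470 = 2,264.57.
At nearest $1: Becker $3,912; Haddad $2,059; Nwosu $1,235; Vance $2,265. Sum = $9,471.
Difference $9,470 − $9,471 = −$1 applied to largest profit-interest units (Becker): Becker becomes $3,911.

Becker: $3,911; Haddad: $2,059; Nwosu: $1,235; Vance: $2,265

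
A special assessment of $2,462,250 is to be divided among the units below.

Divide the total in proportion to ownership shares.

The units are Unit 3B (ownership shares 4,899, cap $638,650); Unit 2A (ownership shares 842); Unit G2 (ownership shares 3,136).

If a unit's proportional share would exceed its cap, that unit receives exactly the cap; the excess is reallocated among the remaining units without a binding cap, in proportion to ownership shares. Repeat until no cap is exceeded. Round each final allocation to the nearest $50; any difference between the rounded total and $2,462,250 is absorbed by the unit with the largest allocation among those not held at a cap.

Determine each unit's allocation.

Unit 3B: $638,650 | Unit 2A: $386,000 | Unit G2: $1,437,600

Total ownership shares = 8,877.
Pro-rata shares before constraints: Unit 3B 1,358,855.78; Unit 2A 233,549.00; Unit G2 869,845.22.
Held at cap: Unit 3B ($638,650); remaining pool $1,823,600 reallocated over remaining ownership shares 3,978.
Shares after redistribution: Unit 2A 385,990.75 → $386,000; Unit G2 1,437,609.25 → $1,437,600.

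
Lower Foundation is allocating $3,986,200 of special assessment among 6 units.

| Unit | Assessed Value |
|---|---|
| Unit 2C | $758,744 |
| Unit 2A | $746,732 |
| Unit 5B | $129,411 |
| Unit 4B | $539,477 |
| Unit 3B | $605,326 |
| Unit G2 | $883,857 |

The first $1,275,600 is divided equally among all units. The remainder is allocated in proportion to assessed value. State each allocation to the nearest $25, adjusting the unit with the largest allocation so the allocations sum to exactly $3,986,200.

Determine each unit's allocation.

First tranche $1,275,600 split equally: $212,600 each.
Remainder $2,710,600 by assessed value (total 3,663,547): Unit 2C 561,382.59 → $561,375; Unit 2A 552,495.10 → $552,500; Unit 5B 95,749.14 → $95,750; Unit 4B 399,150.43 → $399,150; Unit 3B 447,871.05 → $447,875; Unit G2 653,951.70 → $653,950.
Totals: Unit 2C $212,600 + $561,375 = $773,975; Unit 2A $212,600 + $552,500 = $765,100; Unit 5B $212,600 + $95,750 = $308,350; Unit 4B $212,600 + $399,150 = $611,750; Unit 3B $212,600 + $447,875 = $660,475; Unit G2 $212,600 + $653,950 = $866,550.

Unit 2C: $773,975; Unit 2A: $765,100; Unit 5B: $308,350; Unit 4B: $611,750; Unit 3B: $660,475; Unit G2: $866,550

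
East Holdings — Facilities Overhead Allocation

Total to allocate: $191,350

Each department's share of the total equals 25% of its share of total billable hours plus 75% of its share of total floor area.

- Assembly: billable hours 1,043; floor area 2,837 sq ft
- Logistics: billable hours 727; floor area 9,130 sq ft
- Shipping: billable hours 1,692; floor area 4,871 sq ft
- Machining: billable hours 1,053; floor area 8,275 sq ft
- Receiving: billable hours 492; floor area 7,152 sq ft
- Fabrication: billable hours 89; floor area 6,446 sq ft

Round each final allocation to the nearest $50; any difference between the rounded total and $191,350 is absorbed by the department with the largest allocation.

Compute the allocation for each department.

Assembly: $20,300 · Logistics: $40,650 · Shipping: $33,950 · Machining: $40,550 · Receiving: $31,150 · Fabrication: $24,750

Billable hours total 5,096; floor area total 38,711.
Blended shares (25% billable hours + 75% floor area): Assembly 0.1061; Logistics 0.2126; Shipping 0.1774; Machining 0.2120; Receiving 0.1627; Fabrication 0.1293.
Pro-rata amounts: Assembly 20,308.47; Logistics 40,672.00; Shipping 33,941.41; Machining 40,562.53; Receiving 31,133.00; Fabrication 24,732.59.
Rounded to nearest $50: Assembly $20,300; Logistics $40,650; Shipping $33,950; Machining $40,550; Receiving $31,150; Fabrication $24,750. Sum = $191,350.
No rounding difference to absorb.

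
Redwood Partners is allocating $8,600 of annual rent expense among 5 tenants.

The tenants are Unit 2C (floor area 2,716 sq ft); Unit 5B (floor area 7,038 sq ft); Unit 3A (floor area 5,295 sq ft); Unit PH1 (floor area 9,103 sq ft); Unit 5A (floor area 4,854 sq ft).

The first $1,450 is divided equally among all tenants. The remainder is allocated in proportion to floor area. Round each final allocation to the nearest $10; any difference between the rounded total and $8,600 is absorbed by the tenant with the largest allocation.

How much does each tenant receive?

Equal tier: $1,450 ÷ 5 = $290 apiece.
Remainder $7,150 by floor area (total 29,006): Unit 2C 669.50 → $670; Unit 5B 1,734.87 → $1,730; Unit 3A 1,305.22 → $1,310; Unit PH1 2,243.90 → $2,240; Unit 5A 1,196.51 → $1,200.
Totals: Unit 2C $290 + $670 = $960; Unit 5B $290 + $1,730 = $2,020; Unit 3A $290 + $1,310 = $1,600; Unit PH1 $290 + $2,240 = $2,530; Unit 5A $290 + $1,200 = $1,490.

Unit 2C: $960; Unit 5B: $2,020; Unit 3A: $1,600; Unit PH1: $2,530; Unit 5A: $1,490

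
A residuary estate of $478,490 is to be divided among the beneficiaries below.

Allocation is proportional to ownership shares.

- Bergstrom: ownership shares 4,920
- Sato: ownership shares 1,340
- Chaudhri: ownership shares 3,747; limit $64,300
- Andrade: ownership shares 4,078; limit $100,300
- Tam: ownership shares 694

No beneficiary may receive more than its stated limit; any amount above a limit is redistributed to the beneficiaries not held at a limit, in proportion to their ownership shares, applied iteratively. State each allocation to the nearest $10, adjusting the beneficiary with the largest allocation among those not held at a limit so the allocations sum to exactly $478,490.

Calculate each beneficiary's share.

Bergstrom: $222,080 | Sato: $60,480 | Chaudhri: $64,300 | Andrade: $100,300 | Tam: $31,330

Sum of ownership shares: 14,779.
Pro-rata shares before constraints: Bergstrom 159,291.62; Sato 43,384.30; Chaudhri 121,314.16; Andrade 132,030.73; Tam 22,469.18.
Cap binds for Chaudhri ($64,300), Andrade ($100,300); balance $313,890 reallocated over remaining ownership shares 6,954.
Shares after redistribution: Bergstrom 222,079.21 → $222,080; Sato 60,484.99 → $60,480; Tam 31,325.81 → $31,330.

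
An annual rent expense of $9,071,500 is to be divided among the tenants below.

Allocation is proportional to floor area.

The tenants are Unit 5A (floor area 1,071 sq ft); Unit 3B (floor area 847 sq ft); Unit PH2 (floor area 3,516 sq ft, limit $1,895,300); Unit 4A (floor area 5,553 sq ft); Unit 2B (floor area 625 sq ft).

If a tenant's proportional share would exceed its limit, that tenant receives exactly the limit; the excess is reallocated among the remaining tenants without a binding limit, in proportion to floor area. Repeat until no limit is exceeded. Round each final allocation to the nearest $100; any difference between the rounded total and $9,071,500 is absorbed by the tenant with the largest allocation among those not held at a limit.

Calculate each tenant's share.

Unit 5A: $949,300 · Unit 3B: $750,800 · Unit PH2: $1,895,300 · Unit 4A: $4,922,100 · Unit 2B: $554,000

Combined floor area = 11,612.
Proportional shares (ignoring caps): Unit 5A 836,684.16; Unit 3B 661,691.40; Unit PH2 2,746,761.45; Unit 4A 4,338,101.92; Unit 2B 488,261.07.
Capped: Unit PH2 ($1,895,300); residual $7,176,200 reallocated over remaining floor area 8,096.
Remaining shares: Unit 5A 949,321.91 → $949,300; Unit 3B 750,770.92 → $750,800; Unit 4A 4,922,114.45 → $4,922,100; Unit 2B 553,992.71 → $554,000.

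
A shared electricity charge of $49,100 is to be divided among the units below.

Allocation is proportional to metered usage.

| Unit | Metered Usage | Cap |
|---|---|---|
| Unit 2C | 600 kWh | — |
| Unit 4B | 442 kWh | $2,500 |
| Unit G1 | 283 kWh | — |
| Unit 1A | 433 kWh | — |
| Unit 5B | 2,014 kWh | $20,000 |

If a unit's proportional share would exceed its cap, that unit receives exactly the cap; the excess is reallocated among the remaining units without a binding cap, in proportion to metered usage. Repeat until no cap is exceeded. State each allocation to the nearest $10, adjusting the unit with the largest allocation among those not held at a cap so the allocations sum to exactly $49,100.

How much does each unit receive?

Combined metered usage = 3,772.
Proportional shares (ignoring caps): Unit 2C 7,810.18; Unit 4B 5,753.50; Unit G1 3,683.80; Unit 1A 5,636.35; Unit 5B 26,216.17.
Held at cap: Unit 4B ($2,500), Unit 5B ($20,000); residual $26,600 reallocated over remaining metered usage 1,316.
Shares after redistribution: Unit 2C 12,127.66 → $12,130; Unit G1 5,720.21 → $5,720; Unit 1A 8,752.13 → $8,750.

Unit 2C: $12,130; Unit 4B: $2,500; Unit G1: $5,720; Unit 1A: $8,750; Unit 5B: $20,000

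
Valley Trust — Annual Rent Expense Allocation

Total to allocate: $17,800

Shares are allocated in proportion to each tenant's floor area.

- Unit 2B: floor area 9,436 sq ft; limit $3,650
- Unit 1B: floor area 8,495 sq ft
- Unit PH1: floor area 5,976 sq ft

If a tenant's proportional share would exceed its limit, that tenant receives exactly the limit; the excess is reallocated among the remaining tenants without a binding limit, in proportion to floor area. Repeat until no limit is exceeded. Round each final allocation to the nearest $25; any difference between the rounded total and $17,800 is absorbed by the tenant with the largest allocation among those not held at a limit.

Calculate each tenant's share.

Floor area total: 23,907.
Proportional shares (ignoring caps): Unit 2B 7,025.59; Unit 1B 6,324.97; Unit PH1 4,449.44.
Held at cap: Unit 2B ($3,650); residual $14,150 reallocated over remaining floor area 14,471.
Redistributed shares: Unit 1B 8,306.56 → $8,300; Unit PH1 5,843.44 → $5,850.

Unit 2B: $3,650; Unit 1B: $8,300; Unit PH1: $5,850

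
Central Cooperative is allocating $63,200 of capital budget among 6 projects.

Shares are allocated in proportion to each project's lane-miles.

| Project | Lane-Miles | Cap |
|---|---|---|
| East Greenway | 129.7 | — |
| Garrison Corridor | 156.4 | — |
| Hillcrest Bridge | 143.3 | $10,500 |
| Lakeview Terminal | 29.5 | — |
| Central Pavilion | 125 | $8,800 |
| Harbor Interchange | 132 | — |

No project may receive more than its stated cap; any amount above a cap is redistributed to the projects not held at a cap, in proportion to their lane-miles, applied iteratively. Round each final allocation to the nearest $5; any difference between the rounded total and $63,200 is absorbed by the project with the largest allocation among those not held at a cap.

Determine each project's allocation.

Lane-miles total: 715.9.
Proportional shares (ignoring caps): East Greenway 11,449.98; Garrison Corridor 13,807.07; Hillcrest Bridge 12,650.59; Lakeview Terminal 2,604.27; Central Pavilion 11,035.06; Harbor Interchange 11,653.02.
Held at cap: Hillcrest Bridge ($10,500), Central Pavilion ($8,800); balance $43,900 reallocated over remaining lane-miles 447.6.
Shares after redistribution: East Greenway 12,720.80 → $12,720; Garrison Corridor 15,339.50 → $15,340; Lakeview Terminal 2,893.32 → $2,895; Harbor Interchange 12,946.38 → $12,945.

East Greenway: $12,720; Garrison Corridor: $15,340; Hillcrest Bridge: $10,500; Lakeview Terminal: $2,895; Central Pavilion: $8,800; Harbor Interchange: $12,945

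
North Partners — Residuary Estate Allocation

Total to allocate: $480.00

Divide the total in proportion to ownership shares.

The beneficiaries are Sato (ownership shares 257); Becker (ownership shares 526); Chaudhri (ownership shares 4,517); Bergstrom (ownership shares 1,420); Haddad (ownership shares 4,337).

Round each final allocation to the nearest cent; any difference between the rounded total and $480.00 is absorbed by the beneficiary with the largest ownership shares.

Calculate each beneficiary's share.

Ownership shares total: 257 + 526 + 4,517 + 1,420 + 4,337 = 11,057.
Unrounded shares: Sato 11.1567; Becker 22.8344; Chaudhri 196.0894; Bergstrom 61.6442; Haddad 188.2753.
Rounded to nearest cent: Sato $11.16; Becker $22.83; Chaudhri $196.09; Bergstrom $61.64; Haddad $188.28. Sum = $480.00.
Sum already equals the total — no adjustment.

Sato: $11.16; Becker: $22.83; Chaudhri: $196.09; Bergstrom: $61.64; Haddad: $188.28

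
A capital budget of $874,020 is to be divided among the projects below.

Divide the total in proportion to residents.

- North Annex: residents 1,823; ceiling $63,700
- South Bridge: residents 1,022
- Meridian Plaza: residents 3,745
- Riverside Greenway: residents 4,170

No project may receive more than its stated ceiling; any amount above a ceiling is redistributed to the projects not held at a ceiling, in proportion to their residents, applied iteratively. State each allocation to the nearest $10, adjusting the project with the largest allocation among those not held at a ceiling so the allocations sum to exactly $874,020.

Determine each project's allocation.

North Annex: $63,700 · South Bridge: $92,660 · Meridian Plaza: $339,560 · Riverside Greenway: $378,100

Combined residents = 10,760.
Proportional shares (ignoring caps): North Annex 148,079.78; South Bridge 83,015.65; Meridian Plaza 304,201.20; Riverside Greenway 338,723.36.
Capped: North Annex ($63,700); balance $810,320 reallocated over remaining residents 8,937.
Shares after redistribution: South Bridge 92,664.99 → $92,660; Meridian Plaza 339,560.08 → $339,560; Riverside Greenway 378,094.93 → $378,090.
Rounding difference +$10 applied to Riverside Greenway → $378,100.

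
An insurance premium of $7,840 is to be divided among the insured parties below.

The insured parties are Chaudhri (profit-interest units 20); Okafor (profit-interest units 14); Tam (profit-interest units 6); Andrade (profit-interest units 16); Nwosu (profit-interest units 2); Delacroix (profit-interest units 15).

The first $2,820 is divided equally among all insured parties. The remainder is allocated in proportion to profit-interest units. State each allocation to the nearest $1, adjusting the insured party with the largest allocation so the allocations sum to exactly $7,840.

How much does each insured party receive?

$2,820 shared equally gives $470 per insured party.
Remainder $5,020 by profit-interest units (total 73): Chaudhri 1,375.34 → $1,375; Okafor 962.74 → $963; Tam 412.60 → $413; Andrade 1,100.27 → $1,100; Nwosu 137.53 → $138; Delacroix 1,031.51 → $1,032.
Rounding difference −$1 on remainder applied to Chaudhri.
Totals: Chaudhri $470 + $1,374 = $1,844; Okafor $470 + $963 = $1,433; Tam $470 + $413 = $883; Andrade $470 + $1,100 = $1,570; Nwosu $470 + $138 = $608; Delacroix $470 + $1,032 = $1,502.

Chaudhri: $1,844 | Okafor: $1,433 | Tam: $883 | Andrade: $1,570 | Nwosu: $608 | Delacroix: $1,502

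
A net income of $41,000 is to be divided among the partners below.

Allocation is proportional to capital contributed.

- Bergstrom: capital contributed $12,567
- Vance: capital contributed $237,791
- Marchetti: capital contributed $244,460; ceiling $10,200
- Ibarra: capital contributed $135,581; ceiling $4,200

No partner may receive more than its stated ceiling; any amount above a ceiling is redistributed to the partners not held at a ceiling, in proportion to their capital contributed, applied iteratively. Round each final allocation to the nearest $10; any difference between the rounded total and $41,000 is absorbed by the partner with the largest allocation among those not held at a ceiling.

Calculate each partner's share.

Bergstrom: $1,340 · Vance: $25,260 · Marchetti: $10,200 · Ibarra: $4,200

Capital contributed total: 630,399.
Pro-rata shares before constraints: Bergstrom 817.33; Vance 15,465.49; Marchetti 15,899.23; Ibarra 8,817.94.
Cap binds for Marchetti ($10,200), Ibarra ($4,200); balance $26,600 reallocated over remaining capital contributed 250,358.
Shares after redistribution: Bergstrom 1,335.22 → $1,340; Vance 25,264.78 → $25,260.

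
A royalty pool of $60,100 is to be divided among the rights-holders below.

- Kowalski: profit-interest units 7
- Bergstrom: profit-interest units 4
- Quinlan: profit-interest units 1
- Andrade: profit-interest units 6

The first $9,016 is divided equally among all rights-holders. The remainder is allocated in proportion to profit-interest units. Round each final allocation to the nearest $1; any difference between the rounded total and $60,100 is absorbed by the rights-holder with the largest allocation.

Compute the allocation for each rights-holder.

$9,016 shared equally gives $2,254 per rights-holder.
Remainder $51,084 by profit-interest units (total 18): Kowalski 19,866.00 → $19,866; Bergstrom 11,352.00 → $11,352; Quinlan 2,838.00 → $2,838; Andrade 17,028.00 → $17,028.
Totals: Kowalski $2,254 + $19,866 = $22,120; Bergstrom $2,254 + $11,352 = $13,606; Quinlan $2,254 + $2,838 = $5,092; Andrade $2,254 + $17,028 = $19,282.

Kowalski: $22,120 · Bergstrom: $13,606 · Quinlan: $5,092 · Andrade: $19,282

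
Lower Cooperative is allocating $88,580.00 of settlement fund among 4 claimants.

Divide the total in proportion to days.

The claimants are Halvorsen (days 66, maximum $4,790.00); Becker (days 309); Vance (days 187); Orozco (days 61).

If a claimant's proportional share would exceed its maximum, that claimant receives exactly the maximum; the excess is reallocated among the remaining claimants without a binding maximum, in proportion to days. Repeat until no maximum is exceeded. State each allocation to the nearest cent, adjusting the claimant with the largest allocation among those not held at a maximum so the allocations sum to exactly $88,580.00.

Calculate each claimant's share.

Halvorsen: $4,790.00 · Becker: $46,483.15 · Vance: $28,130.57 · Orozco: $9,176.28

Days total: 623.
Proportional shares (ignoring caps): Halvorsen 9,384.0770; Becker 43,934.5425; Vance 26,588.2183; Orozco 8,673.1621.
Held at cap: Halvorsen ($4,790.00); residual $83,790.00 reallocated over remaining days 557.
Remaining shares: Becker 46,483.1418 → $46,483.14; Vance 28,130.5745 → $28,130.57; Orozco 9,176.2837 → $9,176.28.
Rounding difference +$0.01 applied to Becker → $46,483.15.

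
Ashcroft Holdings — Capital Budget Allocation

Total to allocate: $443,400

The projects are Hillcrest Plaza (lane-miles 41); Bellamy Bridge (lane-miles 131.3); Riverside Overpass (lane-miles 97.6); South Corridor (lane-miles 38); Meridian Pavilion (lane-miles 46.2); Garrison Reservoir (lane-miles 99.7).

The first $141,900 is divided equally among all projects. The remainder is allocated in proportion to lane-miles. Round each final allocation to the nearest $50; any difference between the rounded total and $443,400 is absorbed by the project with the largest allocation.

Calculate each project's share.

Equal tier: $141,900 ÷ 6 = $23,650 apiece.
Remainder $301,500 by lane-miles (total 453.8): Hillcrest Plaza 27,239.97 → $27,250; Bellamy Bridge 87,234.35 → $87,250; Riverside Overpass 64,844.42 → $64,850; South Corridor 25,246.80 → $25,250; Meridian Pavilion 30,694.80 → $30,700; Garrison Reservoir 66,239.64 → $66,250.
Rounding difference −$50 on remainder applied to Bellamy Bridge.
Totals: Hillcrest Plaza $23,650 + $27,250 = $50,900; Bellamy Bridge $23,650 + $87,200 = $110,850; Riverside Overpass $23,650 + $64,850 = $88,500; South Corridor $23,650 + $25,250 = $48,900; Meridian Pavilion $23,650 + $30,700 = $54,350; Garrison Reservoir $23,650 + $66,250 = $89,900.

Hillcrest Plaza: $50,900 | Bellamy Bridge: $110,850 | Riverside Overpass: $88,500 | South Corridor: $48,900 | Meridian Pavilion: $54,350 | Garrison Reservoir: $89,900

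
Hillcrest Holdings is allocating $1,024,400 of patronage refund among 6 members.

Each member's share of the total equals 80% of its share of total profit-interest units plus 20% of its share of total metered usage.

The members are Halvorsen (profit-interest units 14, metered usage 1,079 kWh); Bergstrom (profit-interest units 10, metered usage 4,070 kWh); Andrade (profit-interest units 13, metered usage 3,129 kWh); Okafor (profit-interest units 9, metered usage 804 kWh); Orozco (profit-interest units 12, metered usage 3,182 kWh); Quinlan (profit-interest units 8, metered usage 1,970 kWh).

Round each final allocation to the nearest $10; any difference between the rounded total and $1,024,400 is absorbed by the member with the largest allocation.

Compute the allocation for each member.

Halvorsen: $189,370 · Bergstrom: $182,750 · Andrade: $206,460 · Okafor: $123,330 · Orozco: $194,800 · Quinlan: $127,690

Profit-interest units total 66; metered usage total 14,234.
Blended shares (80% profit-interest units + 20% metered usage): Halvorsen 0.1849; Bergstrom 0.1784; Andrade 0.2015; Okafor 0.1204; Orozco 0.1902; Quinlan 0.1246.
Proportional shares: Halvorsen 189,368.38; Bergstrom 182,752.08; Andrade 206,458.51; Okafor 123,325.27; Orozco 194,804.41; Quinlan 127,691.36.
At nearest $10: Halvorsen $189,370; Bergstrom $182,750; Andrade $206,460; Okafor $123,330; Orozco $194,800; Quinlan $127,690. Sum = $1,024,400.
Sum already equals the total — no adjustment.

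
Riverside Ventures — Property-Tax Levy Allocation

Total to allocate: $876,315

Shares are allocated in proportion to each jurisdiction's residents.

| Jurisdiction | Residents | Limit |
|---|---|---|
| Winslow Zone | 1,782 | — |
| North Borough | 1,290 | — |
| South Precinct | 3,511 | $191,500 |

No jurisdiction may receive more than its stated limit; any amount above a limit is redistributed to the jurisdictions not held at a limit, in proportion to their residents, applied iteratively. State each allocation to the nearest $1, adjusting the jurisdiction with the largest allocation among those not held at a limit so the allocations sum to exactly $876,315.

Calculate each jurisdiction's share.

Winslow Zone: $397,246; North Borough: $287,569; South Precinct: $191,500

Combined residents = 6,583.
Unconstrained shares: Winslow Zone 237,216.06; North Borough 171,722.06; South Precinct 467,376.87.
Capped: South Precinct ($191,500); balance $684,815 reallocated over remaining residents 3,072.
Shares after redistribution: Winslow Zone 397,246.20 → $397,246; North Borough 287,568.80 → $287,569.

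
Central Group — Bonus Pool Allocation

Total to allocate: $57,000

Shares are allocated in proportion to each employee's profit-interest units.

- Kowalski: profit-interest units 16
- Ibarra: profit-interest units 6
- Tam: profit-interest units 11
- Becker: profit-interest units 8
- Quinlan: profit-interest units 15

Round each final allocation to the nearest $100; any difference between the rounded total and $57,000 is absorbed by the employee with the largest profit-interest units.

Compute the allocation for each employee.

Kowalski: $16,300 · Ibarra: $6,100 · Tam: $11,200 · Becker: $8,100 · Quinlan: $15,300

Profit-interest units total: 16 + 6 + 11 + 8 + 15 = 56.
Pro-rata amounts: Kowalski 16,285.71; Ibarra 6,107.14; Tam 11,196.43; Becker 8,142.86; Quinlan 15,267.86.
After rounding ($100): Kowalski $16,300; Ibarra $6,100; Tam $11,200; Becker $8,100; Quinlan $15,300. Sum = $57,000.
No rounding difference to absorb.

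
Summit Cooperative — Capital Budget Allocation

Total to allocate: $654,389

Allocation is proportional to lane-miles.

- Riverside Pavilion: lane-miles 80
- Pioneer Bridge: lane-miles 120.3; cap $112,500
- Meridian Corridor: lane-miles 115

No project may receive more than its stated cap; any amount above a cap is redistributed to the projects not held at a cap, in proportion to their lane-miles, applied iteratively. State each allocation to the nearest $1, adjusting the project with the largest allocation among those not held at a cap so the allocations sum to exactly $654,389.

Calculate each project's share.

Riverside Pavilion: $222,313 · Pioneer Bridge: $112,500 · Meridian Corridor: $319,576

Sum of lane-miles: 315.3.
Pro-rata shares before constraints: Riverside Pavilion 166,035.90; Pioneer Bridge 249,676.49; Meridian Corridor 238,676.61.
Held at cap: Pioneer Bridge ($112,500); remaining pool $541,889 reallocated over remaining lane-miles 195.
Shares after redistribution: Riverside Pavilion 222,313.44 → $222,313; Meridian Corridor 319,575.56 → $319,576.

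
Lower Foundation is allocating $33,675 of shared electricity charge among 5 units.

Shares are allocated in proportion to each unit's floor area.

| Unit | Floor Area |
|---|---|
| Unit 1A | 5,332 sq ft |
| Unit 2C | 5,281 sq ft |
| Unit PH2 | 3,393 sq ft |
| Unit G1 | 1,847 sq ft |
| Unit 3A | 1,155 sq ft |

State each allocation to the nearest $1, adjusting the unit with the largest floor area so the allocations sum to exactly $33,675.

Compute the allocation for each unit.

Unit 1A: $10,557 | Unit 2C: $10,456 | Unit PH2: $6,718 | Unit G1: $3,657 | Unit 3A: $2,287

Floor area total: 5,332 + 5,281 + 3,393 + 1,847 + 1,155 = 17,008.
Unrounded shares: Unit 1A 10,557.10; Unit 2C 10,456.12; Unit PH2 6,717.97; Unit G1 3,656.97; Unit 3A 2,286.84.
Rounded to nearest $1: Unit 1A $10,557; Unit 2C $10,456; Unit PH2 $6,718; Unit G1 $3,657; Unit 3A $2,287. Sum = $33,675.
Rounded total matches; no reconciliation needed.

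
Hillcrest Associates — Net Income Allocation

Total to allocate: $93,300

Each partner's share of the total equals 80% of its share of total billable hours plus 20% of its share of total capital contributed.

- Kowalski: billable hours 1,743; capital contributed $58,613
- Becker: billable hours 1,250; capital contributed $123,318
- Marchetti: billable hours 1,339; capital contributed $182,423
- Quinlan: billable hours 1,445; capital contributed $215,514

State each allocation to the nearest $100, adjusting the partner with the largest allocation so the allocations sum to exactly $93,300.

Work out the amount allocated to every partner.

Totals — billable hours 5,777, capital contributed 579,868.
Blended shares (80% billable hours + 20% capital contributed): Kowalski 0.2616; Becker 0.2156; Marchetti 0.2483; Quinlan 0.2744.
Unrounded shares: Kowalski 24,406.06; Becker 20,118.59; Marchetti 23,170.47; Quinlan 25,604.87.
At nearest $100: Kowalski $24,400; Becker $20,100; Marchetti $23,200; Quinlan $25,600. Sum = $93,300.
Sum already equals the total — no adjustment.

Kowalski: $24,400 · Becker: $20,100 · Marchetti: $23,200 · Quinlan: $25,600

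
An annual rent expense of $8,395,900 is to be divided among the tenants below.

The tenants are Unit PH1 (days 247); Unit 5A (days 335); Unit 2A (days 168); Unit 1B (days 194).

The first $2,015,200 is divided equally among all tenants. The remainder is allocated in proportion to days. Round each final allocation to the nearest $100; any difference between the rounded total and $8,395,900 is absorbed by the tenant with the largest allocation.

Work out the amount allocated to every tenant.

Unit PH1: $2,173,300; Unit 5A: $2,768,200; Unit 2A: $1,639,300; Unit 1B: $1,815,100

First tranche $2,015,200 split equally: $503,800 each.
Remainder $6,380,700 by days (total 944): Unit PH1 1,669,526.38 → $1,669,500; Unit 5A 2,264,337.39 → $2,264,300; Unit 2A 1,135,548.31 → $1,135,500; Unit 1B 1,311,287.92 → $1,311,300.
Rounding difference +$100 on remainder applied to Unit 5A.
Totals: Unit PH1 $503,800 + $1,669,500 = $2,173,300; Unit 5A $503,800 + $2,264,400 = $2,768,200; Unit 2A $503,800 + $1,135,500 = $1,639,300; Unit 1B $503,800 + $1,311,300 = $1,815,100.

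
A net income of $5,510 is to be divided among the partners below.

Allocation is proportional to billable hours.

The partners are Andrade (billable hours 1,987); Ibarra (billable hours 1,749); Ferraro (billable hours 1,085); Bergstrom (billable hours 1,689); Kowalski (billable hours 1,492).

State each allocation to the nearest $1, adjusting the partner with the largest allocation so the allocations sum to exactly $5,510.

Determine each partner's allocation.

Andrade: $1,369 · Ibarra: $1,204 · Ferraro: $747 · Bergstrom: $1,163 · Kowalski: $1,027

Combined billable hours = 8,002.
Proportional shares: Andrade 1,987/8,002 × $5,510 = 1,368.20; Ibarra 1,749/8,002 × $5,510 = 1,204.32; Ferraro 1,085/8,002 × $5,510 = 747.11; Bergstrom 1,689/8,002 × $5,510 = 1,163.01; Kowalski 1,492/8,002 × $5,510 = 1,027.36.
After rounding ($1): Andrade $1,368; Ibarra $1,204; Ferraro $747; Bergstrom $1,163; Kowalski $1,027. Sum = $5,509.
Difference $5,510 − $5,509 = +$1 applied to largest allocation (Andrade): Andrade becomes $1,369.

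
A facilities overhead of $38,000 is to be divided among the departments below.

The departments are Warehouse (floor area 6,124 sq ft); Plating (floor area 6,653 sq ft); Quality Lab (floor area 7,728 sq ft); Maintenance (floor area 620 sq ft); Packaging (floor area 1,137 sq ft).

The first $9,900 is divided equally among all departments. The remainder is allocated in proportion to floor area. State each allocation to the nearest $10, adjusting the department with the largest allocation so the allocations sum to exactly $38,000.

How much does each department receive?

First tranche $9,900 split equally: $1,980 each.
Remainder $28,100 by floor area (total 22,262): Warehouse 7,729.96 → $7,730; Plating 8,397.69 → $8,400; Quality Lab 9,754.60 → $9,750; Maintenance 782.59 → $780; Packaging 1,435.17 → $1,440.
Totals: Warehouse $1,980 + $7,730 = $9,710; Plating $1,980 + $8,400 = $10,380; Quality Lab $1,980 + $9,750 = $11,730; Maintenance $1,980 + $780 = $2,760; Packaging $1,980 + $1,440 = $3,420.

Warehouse: $9,710 | Plating: $10,380 | Quality Lab: $11,730 | Maintenance: $2,760 | Packaging: $3,420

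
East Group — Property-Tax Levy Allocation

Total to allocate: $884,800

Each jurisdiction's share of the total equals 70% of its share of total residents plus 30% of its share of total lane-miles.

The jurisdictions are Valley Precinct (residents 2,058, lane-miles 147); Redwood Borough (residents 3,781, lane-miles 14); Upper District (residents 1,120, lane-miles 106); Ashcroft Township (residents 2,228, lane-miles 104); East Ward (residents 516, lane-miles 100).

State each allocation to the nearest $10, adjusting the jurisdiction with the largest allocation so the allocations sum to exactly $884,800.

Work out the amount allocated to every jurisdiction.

Valley Precinct: $214,210 · Redwood Borough: $249,240 · Upper District: $131,230 · Ashcroft Township: $200,830 · East Ward: $89,290

Totals — residents 9,703, lane-miles 471.
Combined weights (70% residents + 30% lane-miles): Valley Precinct 0.2421; Redwood Borough 0.2817; Upper District 0.1483; Ashcroft Township 0.2270; East Ward 0.1009.
Pro-rata amounts: Valley Precinct 214,210.19; Redwood Borough 249,237.99; Upper District 131,229.71; Ashcroft Township 200,828.22; East Ward 89,293.90.
Rounded to nearest $10: Valley Precinct $214,210; Redwood Borough $249,240; Upper District $131,230; Ashcroft Township $200,830; East Ward $89,290. Sum = $884,800.
No rounding difference to absorb.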